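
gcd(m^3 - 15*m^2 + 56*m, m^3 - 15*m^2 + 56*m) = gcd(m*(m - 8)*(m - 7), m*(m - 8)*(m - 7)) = m^3 - 15*m^2 + 56*m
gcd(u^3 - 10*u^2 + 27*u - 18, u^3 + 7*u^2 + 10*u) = 1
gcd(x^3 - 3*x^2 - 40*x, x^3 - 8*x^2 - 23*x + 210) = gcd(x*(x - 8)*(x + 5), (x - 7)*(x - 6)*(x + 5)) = x + 5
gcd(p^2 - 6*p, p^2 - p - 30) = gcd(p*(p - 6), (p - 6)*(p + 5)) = p - 6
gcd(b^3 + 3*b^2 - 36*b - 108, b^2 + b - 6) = b + 3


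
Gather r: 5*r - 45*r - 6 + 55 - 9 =40 - 40*r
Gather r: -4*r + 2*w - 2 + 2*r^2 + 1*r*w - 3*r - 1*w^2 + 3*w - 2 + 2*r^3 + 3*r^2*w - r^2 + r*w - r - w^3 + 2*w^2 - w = 2*r^3 + r^2*(3*w + 1) + r*(2*w - 8) - w^3 + w^2 + 4*w - 4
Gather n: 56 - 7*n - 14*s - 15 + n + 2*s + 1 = -6*n - 12*s + 42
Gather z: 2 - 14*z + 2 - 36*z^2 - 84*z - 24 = -36*z^2 - 98*z - 20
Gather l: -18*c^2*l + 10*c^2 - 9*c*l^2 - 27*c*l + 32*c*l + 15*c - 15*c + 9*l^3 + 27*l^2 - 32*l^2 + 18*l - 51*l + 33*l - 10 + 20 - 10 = 10*c^2 + 9*l^3 + l^2*(-9*c - 5) + l*(-18*c^2 + 5*c)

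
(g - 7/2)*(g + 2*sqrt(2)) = g^2 - 7*g/2 + 2*sqrt(2)*g - 7*sqrt(2)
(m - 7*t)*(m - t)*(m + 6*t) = m^3 - 2*m^2*t - 41*m*t^2 + 42*t^3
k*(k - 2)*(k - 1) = k^3 - 3*k^2 + 2*k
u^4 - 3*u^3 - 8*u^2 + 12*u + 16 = (u - 4)*(u - 2)*(u + 1)*(u + 2)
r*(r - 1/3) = r^2 - r/3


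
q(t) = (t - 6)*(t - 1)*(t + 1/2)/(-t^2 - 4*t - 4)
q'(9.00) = -0.72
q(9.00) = -1.88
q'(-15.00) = -0.73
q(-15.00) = 28.83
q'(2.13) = 0.35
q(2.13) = 0.67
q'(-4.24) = 13.48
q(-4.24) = 40.00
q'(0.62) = 0.90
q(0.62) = -0.33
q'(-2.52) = 660.84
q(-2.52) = 224.04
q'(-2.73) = 260.08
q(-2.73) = 136.26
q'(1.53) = 0.61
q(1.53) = 0.39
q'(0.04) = 0.25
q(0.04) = -0.74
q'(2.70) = 0.14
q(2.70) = 0.81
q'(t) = (t - 6)*(t - 1)*(t + 1/2)*(2*t + 4)/(-t^2 - 4*t - 4)^2 + (t - 6)*(t - 1)/(-t^2 - 4*t - 4) + (t - 6)*(t + 1/2)/(-t^2 - 4*t - 4) + (t - 1)*(t + 1/2)/(-t^2 - 4*t - 4)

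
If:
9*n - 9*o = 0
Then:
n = o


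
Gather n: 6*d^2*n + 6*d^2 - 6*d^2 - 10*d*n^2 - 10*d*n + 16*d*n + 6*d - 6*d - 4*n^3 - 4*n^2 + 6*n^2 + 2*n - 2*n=-4*n^3 + n^2*(2 - 10*d) + n*(6*d^2 + 6*d)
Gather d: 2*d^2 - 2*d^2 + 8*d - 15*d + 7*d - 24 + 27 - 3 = 0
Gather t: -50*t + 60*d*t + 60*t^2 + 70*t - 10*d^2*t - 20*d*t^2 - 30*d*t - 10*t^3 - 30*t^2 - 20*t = -10*t^3 + t^2*(30 - 20*d) + t*(-10*d^2 + 30*d)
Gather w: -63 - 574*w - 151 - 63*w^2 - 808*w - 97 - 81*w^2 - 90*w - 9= -144*w^2 - 1472*w - 320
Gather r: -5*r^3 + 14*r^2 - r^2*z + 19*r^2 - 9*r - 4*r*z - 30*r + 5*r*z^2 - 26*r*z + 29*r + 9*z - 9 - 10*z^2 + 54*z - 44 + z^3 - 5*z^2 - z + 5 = -5*r^3 + r^2*(33 - z) + r*(5*z^2 - 30*z - 10) + z^3 - 15*z^2 + 62*z - 48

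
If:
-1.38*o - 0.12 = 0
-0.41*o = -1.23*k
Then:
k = -0.03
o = -0.09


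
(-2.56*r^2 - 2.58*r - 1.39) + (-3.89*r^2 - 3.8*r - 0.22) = -6.45*r^2 - 6.38*r - 1.61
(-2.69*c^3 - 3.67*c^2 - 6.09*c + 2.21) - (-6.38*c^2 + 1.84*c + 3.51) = -2.69*c^3 + 2.71*c^2 - 7.93*c - 1.3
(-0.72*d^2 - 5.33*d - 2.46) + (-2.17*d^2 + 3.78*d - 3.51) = -2.89*d^2 - 1.55*d - 5.97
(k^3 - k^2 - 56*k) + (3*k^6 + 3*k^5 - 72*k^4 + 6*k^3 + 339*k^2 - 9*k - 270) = 3*k^6 + 3*k^5 - 72*k^4 + 7*k^3 + 338*k^2 - 65*k - 270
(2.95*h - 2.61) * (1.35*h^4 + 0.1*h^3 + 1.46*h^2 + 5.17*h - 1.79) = 3.9825*h^5 - 3.2285*h^4 + 4.046*h^3 + 11.4409*h^2 - 18.7742*h + 4.6719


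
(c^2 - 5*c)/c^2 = (c - 5)/c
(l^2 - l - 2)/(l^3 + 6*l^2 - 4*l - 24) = (l + 1)/(l^2 + 8*l + 12)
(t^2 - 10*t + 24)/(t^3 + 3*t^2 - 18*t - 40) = (t - 6)/(t^2 + 7*t + 10)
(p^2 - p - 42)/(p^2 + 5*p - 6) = (p - 7)/(p - 1)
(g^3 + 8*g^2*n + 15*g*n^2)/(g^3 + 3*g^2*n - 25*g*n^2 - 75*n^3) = g/(g - 5*n)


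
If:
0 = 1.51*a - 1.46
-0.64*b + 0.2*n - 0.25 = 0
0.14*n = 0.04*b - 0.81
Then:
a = 0.97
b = -2.41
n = -6.48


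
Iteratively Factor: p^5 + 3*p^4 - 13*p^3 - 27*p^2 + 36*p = (p - 1)*(p^4 + 4*p^3 - 9*p^2 - 36*p) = (p - 1)*(p + 3)*(p^3 + p^2 - 12*p) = p*(p - 1)*(p + 3)*(p^2 + p - 12) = p*(p - 1)*(p + 3)*(p + 4)*(p - 3)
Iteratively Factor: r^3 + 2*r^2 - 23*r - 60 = (r - 5)*(r^2 + 7*r + 12) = (r - 5)*(r + 3)*(r + 4)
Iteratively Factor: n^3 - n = (n - 1)*(n^2 + n) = n*(n - 1)*(n + 1)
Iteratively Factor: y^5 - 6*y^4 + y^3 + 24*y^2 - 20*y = (y - 2)*(y^4 - 4*y^3 - 7*y^2 + 10*y) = (y - 2)*(y - 1)*(y^3 - 3*y^2 - 10*y) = (y - 5)*(y - 2)*(y - 1)*(y^2 + 2*y) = (y - 5)*(y - 2)*(y - 1)*(y + 2)*(y)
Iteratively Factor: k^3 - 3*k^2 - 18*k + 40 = (k - 5)*(k^2 + 2*k - 8) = (k - 5)*(k + 4)*(k - 2)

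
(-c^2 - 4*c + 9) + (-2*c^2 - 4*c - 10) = -3*c^2 - 8*c - 1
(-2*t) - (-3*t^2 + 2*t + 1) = 3*t^2 - 4*t - 1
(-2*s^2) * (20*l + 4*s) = -40*l*s^2 - 8*s^3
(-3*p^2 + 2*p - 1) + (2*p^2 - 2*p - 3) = -p^2 - 4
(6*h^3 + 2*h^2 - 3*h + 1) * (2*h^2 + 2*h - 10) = 12*h^5 + 16*h^4 - 62*h^3 - 24*h^2 + 32*h - 10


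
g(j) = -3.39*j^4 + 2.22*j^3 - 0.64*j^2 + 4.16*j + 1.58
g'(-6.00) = 3180.56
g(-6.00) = -4919.38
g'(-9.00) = 10440.38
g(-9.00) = -23947.87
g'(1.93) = -70.99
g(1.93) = -23.85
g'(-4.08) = 1041.21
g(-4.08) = -1116.20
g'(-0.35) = 6.01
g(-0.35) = -0.10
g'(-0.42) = 6.88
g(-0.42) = -0.55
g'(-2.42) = 238.44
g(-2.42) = -159.97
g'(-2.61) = 293.96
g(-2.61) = -210.42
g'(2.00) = -80.24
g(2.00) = -29.14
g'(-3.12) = 484.82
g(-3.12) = -406.29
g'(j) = -13.56*j^3 + 6.66*j^2 - 1.28*j + 4.16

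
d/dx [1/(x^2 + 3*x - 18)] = (-2*x - 3)/(x^2 + 3*x - 18)^2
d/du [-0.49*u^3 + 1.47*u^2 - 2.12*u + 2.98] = -1.47*u^2 + 2.94*u - 2.12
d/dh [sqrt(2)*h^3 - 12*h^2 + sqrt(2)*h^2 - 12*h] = 3*sqrt(2)*h^2 - 24*h + 2*sqrt(2)*h - 12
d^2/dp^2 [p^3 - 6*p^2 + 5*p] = 6*p - 12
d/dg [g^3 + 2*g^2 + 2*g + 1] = 3*g^2 + 4*g + 2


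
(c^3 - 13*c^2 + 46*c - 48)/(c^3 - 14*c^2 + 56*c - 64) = (c - 3)/(c - 4)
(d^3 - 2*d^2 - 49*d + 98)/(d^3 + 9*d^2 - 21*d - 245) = (d^2 - 9*d + 14)/(d^2 + 2*d - 35)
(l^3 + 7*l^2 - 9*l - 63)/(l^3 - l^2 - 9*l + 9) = (l + 7)/(l - 1)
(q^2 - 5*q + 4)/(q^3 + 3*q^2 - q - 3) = (q - 4)/(q^2 + 4*q + 3)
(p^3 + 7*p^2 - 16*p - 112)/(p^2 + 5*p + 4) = (p^2 + 3*p - 28)/(p + 1)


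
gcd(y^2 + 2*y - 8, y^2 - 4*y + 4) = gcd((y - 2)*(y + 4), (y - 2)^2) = y - 2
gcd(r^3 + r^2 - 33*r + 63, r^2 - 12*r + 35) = 1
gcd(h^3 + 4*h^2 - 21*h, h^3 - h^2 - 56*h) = h^2 + 7*h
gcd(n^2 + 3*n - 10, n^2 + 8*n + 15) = n + 5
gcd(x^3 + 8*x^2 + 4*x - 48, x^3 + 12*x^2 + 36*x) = x + 6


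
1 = 1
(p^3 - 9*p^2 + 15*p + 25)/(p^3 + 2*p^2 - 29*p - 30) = (p - 5)/(p + 6)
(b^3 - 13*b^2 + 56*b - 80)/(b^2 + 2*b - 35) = (b^2 - 8*b + 16)/(b + 7)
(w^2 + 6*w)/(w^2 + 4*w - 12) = w/(w - 2)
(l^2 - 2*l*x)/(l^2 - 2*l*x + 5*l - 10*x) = l/(l + 5)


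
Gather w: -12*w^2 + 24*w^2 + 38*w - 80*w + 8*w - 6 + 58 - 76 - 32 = 12*w^2 - 34*w - 56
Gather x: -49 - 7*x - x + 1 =-8*x - 48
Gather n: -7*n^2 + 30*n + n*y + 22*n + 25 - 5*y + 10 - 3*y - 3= -7*n^2 + n*(y + 52) - 8*y + 32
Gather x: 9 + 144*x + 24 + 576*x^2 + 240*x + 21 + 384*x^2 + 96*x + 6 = 960*x^2 + 480*x + 60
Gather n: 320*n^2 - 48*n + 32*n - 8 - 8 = 320*n^2 - 16*n - 16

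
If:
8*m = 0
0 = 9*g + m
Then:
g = 0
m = 0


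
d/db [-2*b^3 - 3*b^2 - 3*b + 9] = -6*b^2 - 6*b - 3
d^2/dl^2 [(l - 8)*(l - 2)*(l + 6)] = 6*l - 8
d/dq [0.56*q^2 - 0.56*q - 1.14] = 1.12*q - 0.56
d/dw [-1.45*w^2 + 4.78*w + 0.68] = 4.78 - 2.9*w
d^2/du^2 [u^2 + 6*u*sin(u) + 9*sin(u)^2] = -6*u*sin(u) - 36*sin(u)^2 + 12*cos(u) + 20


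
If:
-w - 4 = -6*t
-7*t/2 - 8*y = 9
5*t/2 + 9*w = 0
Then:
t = 72/113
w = -20/113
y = -1269/904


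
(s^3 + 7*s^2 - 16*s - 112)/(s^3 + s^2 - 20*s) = (s^2 + 11*s + 28)/(s*(s + 5))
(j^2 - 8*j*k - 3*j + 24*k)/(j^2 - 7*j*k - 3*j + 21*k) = (j - 8*k)/(j - 7*k)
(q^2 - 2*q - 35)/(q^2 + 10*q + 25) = (q - 7)/(q + 5)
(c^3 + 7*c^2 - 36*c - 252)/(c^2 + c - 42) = c + 6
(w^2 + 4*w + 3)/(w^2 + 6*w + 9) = (w + 1)/(w + 3)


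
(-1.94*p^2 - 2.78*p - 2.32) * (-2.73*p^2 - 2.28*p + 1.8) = 5.2962*p^4 + 12.0126*p^3 + 9.18*p^2 + 0.2856*p - 4.176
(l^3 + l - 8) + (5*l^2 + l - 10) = l^3 + 5*l^2 + 2*l - 18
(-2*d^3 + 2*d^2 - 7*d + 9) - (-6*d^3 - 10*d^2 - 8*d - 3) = 4*d^3 + 12*d^2 + d + 12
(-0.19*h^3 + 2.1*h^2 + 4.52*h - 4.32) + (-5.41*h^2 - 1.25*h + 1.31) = -0.19*h^3 - 3.31*h^2 + 3.27*h - 3.01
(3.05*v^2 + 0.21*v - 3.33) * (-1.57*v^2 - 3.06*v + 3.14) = -4.7885*v^4 - 9.6627*v^3 + 14.1625*v^2 + 10.8492*v - 10.4562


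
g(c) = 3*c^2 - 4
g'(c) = 6*c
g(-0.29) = -3.75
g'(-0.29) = -1.74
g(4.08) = 45.94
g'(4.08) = 24.48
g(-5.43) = 84.45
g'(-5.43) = -32.58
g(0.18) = -3.90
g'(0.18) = 1.08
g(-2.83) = 20.03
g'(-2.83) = -16.98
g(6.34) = 116.59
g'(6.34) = 38.04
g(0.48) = -3.31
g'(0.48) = 2.88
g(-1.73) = 4.98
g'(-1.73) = -10.38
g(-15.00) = 671.00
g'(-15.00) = -90.00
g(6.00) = 104.00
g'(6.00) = 36.00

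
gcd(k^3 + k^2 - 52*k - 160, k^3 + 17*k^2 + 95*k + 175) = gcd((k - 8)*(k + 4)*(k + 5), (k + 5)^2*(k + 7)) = k + 5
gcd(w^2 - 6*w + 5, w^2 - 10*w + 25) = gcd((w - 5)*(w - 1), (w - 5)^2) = w - 5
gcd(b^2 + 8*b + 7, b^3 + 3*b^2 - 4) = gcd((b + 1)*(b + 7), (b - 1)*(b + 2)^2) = 1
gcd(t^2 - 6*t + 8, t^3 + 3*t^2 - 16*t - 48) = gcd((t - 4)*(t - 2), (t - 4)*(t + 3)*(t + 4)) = t - 4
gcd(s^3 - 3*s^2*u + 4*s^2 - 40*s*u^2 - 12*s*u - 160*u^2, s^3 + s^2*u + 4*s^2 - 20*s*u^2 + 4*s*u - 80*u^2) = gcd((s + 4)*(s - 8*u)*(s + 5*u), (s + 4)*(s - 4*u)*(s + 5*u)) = s^2 + 5*s*u + 4*s + 20*u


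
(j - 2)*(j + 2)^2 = j^3 + 2*j^2 - 4*j - 8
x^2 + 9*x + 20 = (x + 4)*(x + 5)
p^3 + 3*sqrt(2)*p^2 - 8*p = p*(p - sqrt(2))*(p + 4*sqrt(2))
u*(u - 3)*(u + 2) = u^3 - u^2 - 6*u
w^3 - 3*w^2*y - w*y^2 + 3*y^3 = (w - 3*y)*(w - y)*(w + y)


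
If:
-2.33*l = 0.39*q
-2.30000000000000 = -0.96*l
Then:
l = 2.40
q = -14.31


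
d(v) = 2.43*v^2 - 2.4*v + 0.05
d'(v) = 4.86*v - 2.4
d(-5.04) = 73.87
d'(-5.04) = -26.89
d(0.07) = -0.11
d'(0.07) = -2.06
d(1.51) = 1.97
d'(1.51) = 4.94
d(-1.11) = 5.71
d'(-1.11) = -7.79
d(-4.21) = 53.22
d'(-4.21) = -22.86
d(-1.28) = 7.10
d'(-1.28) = -8.62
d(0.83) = -0.27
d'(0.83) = 1.63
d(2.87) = 13.18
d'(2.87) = 11.55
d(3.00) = 14.72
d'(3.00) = 12.18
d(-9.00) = 218.48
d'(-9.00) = -46.14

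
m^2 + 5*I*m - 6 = (m + 2*I)*(m + 3*I)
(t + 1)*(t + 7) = t^2 + 8*t + 7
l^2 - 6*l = l*(l - 6)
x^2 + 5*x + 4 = (x + 1)*(x + 4)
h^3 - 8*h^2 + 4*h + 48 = (h - 6)*(h - 4)*(h + 2)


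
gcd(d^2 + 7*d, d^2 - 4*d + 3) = 1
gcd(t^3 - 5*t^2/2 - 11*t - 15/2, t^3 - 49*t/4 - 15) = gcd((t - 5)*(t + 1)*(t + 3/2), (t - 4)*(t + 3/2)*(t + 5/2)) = t + 3/2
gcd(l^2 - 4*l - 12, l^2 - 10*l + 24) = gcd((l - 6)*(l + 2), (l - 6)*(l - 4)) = l - 6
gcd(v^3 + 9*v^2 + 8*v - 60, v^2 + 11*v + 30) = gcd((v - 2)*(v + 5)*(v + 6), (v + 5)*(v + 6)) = v^2 + 11*v + 30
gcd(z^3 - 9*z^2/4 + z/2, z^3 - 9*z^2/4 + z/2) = z^3 - 9*z^2/4 + z/2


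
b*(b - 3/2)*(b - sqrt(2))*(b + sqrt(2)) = b^4 - 3*b^3/2 - 2*b^2 + 3*b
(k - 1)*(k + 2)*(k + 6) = k^3 + 7*k^2 + 4*k - 12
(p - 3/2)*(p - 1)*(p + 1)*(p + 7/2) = p^4 + 2*p^3 - 25*p^2/4 - 2*p + 21/4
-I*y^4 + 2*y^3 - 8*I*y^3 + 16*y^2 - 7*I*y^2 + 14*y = y*(y + 7)*(y + 2*I)*(-I*y - I)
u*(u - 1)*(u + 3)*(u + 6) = u^4 + 8*u^3 + 9*u^2 - 18*u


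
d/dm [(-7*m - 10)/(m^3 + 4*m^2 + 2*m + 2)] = 2*(7*m^3 + 29*m^2 + 40*m + 3)/(m^6 + 8*m^5 + 20*m^4 + 20*m^3 + 20*m^2 + 8*m + 4)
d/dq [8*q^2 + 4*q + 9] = 16*q + 4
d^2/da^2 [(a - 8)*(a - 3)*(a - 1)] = 6*a - 24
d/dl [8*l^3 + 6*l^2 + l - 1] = 24*l^2 + 12*l + 1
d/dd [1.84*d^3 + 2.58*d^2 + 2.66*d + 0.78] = 5.52*d^2 + 5.16*d + 2.66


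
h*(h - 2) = h^2 - 2*h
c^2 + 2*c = c*(c + 2)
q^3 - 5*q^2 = q^2*(q - 5)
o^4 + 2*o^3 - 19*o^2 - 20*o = o*(o - 4)*(o + 1)*(o + 5)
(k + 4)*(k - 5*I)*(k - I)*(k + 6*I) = k^4 + 4*k^3 + 31*k^2 + 124*k - 30*I*k - 120*I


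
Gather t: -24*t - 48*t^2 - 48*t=-48*t^2 - 72*t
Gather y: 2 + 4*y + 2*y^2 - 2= 2*y^2 + 4*y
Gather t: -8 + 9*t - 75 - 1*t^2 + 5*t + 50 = -t^2 + 14*t - 33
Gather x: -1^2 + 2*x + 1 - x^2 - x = -x^2 + x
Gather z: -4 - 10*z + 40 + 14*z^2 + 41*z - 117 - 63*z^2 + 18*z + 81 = -49*z^2 + 49*z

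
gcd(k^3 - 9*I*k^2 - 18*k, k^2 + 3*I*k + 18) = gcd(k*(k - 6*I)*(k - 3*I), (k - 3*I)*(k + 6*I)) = k - 3*I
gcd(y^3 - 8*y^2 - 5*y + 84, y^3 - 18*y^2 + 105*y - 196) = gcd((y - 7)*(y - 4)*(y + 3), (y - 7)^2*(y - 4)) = y^2 - 11*y + 28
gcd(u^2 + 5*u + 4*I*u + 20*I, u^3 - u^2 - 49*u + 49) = 1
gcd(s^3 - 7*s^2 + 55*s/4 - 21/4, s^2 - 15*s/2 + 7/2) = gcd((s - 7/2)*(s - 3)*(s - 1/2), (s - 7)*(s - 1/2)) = s - 1/2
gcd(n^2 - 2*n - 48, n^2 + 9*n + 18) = n + 6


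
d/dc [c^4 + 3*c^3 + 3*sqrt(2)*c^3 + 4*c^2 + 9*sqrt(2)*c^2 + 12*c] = 4*c^3 + 9*c^2 + 9*sqrt(2)*c^2 + 8*c + 18*sqrt(2)*c + 12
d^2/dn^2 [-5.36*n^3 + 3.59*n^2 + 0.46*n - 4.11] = 7.18 - 32.16*n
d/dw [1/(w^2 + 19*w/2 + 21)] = 2*(-4*w - 19)/(2*w^2 + 19*w + 42)^2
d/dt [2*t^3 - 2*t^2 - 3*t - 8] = 6*t^2 - 4*t - 3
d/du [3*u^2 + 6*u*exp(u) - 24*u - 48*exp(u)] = 6*u*exp(u) + 6*u - 42*exp(u) - 24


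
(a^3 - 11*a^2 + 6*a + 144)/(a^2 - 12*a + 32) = (a^2 - 3*a - 18)/(a - 4)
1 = 1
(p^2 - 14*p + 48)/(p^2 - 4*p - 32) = (p - 6)/(p + 4)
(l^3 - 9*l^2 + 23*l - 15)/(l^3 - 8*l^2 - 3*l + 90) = (l^2 - 4*l + 3)/(l^2 - 3*l - 18)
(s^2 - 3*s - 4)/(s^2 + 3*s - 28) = (s + 1)/(s + 7)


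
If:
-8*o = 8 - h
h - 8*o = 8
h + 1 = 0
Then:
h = -1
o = -9/8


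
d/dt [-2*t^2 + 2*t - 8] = 2 - 4*t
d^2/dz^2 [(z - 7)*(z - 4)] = 2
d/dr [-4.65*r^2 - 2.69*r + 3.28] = -9.3*r - 2.69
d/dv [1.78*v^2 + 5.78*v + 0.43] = 3.56*v + 5.78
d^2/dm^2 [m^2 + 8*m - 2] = 2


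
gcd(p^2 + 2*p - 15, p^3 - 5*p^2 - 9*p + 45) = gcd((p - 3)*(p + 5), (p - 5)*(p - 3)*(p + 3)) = p - 3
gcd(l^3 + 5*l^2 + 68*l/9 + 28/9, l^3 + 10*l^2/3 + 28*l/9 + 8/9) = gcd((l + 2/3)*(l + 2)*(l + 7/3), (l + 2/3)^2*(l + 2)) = l^2 + 8*l/3 + 4/3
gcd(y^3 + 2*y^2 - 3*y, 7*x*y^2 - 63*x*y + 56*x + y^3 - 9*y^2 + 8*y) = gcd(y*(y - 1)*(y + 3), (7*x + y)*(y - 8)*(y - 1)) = y - 1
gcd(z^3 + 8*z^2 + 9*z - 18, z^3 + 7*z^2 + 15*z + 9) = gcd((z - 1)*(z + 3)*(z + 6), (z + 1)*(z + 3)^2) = z + 3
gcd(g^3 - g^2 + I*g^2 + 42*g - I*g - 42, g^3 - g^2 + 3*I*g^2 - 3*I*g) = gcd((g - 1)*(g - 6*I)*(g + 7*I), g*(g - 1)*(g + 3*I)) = g - 1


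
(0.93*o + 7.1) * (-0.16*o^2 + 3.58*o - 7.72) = -0.1488*o^3 + 2.1934*o^2 + 18.2384*o - 54.812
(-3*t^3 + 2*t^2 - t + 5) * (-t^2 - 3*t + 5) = 3*t^5 + 7*t^4 - 20*t^3 + 8*t^2 - 20*t + 25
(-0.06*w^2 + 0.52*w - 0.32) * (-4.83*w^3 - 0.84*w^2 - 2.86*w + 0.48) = 0.2898*w^5 - 2.4612*w^4 + 1.2804*w^3 - 1.2472*w^2 + 1.1648*w - 0.1536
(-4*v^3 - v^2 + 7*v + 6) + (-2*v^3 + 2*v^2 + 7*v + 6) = -6*v^3 + v^2 + 14*v + 12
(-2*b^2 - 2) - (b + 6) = -2*b^2 - b - 8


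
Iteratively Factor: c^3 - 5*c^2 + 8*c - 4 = (c - 1)*(c^2 - 4*c + 4) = (c - 2)*(c - 1)*(c - 2)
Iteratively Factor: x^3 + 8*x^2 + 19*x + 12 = (x + 1)*(x^2 + 7*x + 12) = (x + 1)*(x + 3)*(x + 4)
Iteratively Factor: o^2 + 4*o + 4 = (o + 2)*(o + 2)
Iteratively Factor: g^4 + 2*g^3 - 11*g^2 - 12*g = (g)*(g^3 + 2*g^2 - 11*g - 12) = g*(g - 3)*(g^2 + 5*g + 4) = g*(g - 3)*(g + 1)*(g + 4)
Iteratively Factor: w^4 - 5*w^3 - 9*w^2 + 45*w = (w - 3)*(w^3 - 2*w^2 - 15*w) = (w - 3)*(w + 3)*(w^2 - 5*w) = w*(w - 3)*(w + 3)*(w - 5)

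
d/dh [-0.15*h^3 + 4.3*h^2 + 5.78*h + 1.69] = -0.45*h^2 + 8.6*h + 5.78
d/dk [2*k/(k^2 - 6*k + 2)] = 2*(2 - k^2)/(k^4 - 12*k^3 + 40*k^2 - 24*k + 4)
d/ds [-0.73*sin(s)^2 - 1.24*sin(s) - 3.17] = -(1.46*sin(s) + 1.24)*cos(s)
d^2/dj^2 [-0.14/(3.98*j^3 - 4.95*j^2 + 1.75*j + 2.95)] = ((3.3432*j - 1.386)*(3.98*j^3 - 4.95*j^2 + 1.75*j + 2.95) - 0.14*(11.94*j^2 - 9.9*j + 1.75)*(23.88*j^2 - 19.8*j + 3.5))/(3.98*j^3 - 4.95*j^2 + 1.75*j + 2.95)^3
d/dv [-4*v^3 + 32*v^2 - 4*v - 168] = -12*v^2 + 64*v - 4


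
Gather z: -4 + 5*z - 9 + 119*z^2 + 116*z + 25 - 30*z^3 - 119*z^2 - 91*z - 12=-30*z^3 + 30*z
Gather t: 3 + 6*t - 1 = 6*t + 2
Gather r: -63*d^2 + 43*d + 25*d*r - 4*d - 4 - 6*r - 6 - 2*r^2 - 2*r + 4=-63*d^2 + 39*d - 2*r^2 + r*(25*d - 8) - 6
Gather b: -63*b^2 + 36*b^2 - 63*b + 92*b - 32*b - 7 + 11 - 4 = -27*b^2 - 3*b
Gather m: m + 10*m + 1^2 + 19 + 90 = 11*m + 110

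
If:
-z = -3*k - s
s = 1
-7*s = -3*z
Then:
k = 4/9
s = 1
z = 7/3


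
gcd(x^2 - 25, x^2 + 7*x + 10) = x + 5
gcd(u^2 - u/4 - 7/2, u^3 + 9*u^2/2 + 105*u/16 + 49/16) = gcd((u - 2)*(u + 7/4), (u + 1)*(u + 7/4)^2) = u + 7/4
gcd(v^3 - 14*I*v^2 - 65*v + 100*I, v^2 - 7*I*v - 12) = v - 4*I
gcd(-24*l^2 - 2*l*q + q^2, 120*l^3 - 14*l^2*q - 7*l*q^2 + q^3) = -24*l^2 - 2*l*q + q^2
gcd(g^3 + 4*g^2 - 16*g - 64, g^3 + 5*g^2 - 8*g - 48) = g^2 + 8*g + 16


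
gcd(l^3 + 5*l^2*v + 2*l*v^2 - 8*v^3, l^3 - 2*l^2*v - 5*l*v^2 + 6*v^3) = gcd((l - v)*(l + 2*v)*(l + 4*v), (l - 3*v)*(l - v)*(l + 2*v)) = -l^2 - l*v + 2*v^2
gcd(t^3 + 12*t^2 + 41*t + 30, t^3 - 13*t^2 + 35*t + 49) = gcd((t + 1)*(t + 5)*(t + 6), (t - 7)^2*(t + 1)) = t + 1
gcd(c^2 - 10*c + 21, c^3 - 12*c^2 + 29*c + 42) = c - 7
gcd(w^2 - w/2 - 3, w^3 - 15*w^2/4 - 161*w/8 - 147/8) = w + 3/2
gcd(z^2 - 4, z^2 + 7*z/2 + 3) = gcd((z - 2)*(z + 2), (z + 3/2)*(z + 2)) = z + 2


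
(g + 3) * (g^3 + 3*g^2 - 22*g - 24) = g^4 + 6*g^3 - 13*g^2 - 90*g - 72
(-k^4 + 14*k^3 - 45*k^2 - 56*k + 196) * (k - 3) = -k^5 + 17*k^4 - 87*k^3 + 79*k^2 + 364*k - 588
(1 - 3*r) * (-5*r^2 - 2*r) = 15*r^3 + r^2 - 2*r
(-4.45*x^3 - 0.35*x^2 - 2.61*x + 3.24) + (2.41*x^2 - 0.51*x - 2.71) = -4.45*x^3 + 2.06*x^2 - 3.12*x + 0.53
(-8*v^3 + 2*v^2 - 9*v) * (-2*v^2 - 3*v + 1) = 16*v^5 + 20*v^4 + 4*v^3 + 29*v^2 - 9*v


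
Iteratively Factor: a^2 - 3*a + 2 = (a - 1)*(a - 2)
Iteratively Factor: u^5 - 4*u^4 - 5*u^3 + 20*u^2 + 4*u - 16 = (u - 4)*(u^4 - 5*u^2 + 4) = (u - 4)*(u - 2)*(u^3 + 2*u^2 - u - 2) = (u - 4)*(u - 2)*(u + 2)*(u^2 - 1) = (u - 4)*(u - 2)*(u - 1)*(u + 2)*(u + 1)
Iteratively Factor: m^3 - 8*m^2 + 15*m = (m - 3)*(m^2 - 5*m) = (m - 5)*(m - 3)*(m)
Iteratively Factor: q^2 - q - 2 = (q + 1)*(q - 2)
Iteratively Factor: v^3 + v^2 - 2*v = (v)*(v^2 + v - 2) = v*(v - 1)*(v + 2)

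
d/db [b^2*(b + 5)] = b*(3*b + 10)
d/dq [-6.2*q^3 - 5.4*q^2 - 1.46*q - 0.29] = -18.6*q^2 - 10.8*q - 1.46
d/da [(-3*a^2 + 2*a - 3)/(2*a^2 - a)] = (-a^2 + 12*a - 3)/(a^2*(4*a^2 - 4*a + 1))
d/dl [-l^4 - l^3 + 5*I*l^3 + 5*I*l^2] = l*(-4*l^2 - 3*l + 15*I*l + 10*I)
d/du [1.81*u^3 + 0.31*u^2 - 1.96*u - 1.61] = 5.43*u^2 + 0.62*u - 1.96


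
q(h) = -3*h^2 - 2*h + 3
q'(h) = -6*h - 2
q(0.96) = -1.68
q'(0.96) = -7.76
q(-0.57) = 3.17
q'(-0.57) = 1.42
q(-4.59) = -51.02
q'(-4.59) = 25.54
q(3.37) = -37.81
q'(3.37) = -22.22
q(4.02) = -53.52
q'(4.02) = -26.12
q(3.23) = -34.76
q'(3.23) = -21.38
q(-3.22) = -21.67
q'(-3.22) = 17.32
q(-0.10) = 3.17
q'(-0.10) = -1.40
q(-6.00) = -93.00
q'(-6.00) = 34.00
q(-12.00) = -405.00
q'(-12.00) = 70.00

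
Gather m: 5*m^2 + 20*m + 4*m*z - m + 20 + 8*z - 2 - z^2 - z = 5*m^2 + m*(4*z + 19) - z^2 + 7*z + 18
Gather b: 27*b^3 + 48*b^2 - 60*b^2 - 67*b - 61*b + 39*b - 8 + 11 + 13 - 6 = 27*b^3 - 12*b^2 - 89*b + 10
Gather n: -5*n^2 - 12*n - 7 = -5*n^2 - 12*n - 7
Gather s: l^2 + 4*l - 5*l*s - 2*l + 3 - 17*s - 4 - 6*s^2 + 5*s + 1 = l^2 + 2*l - 6*s^2 + s*(-5*l - 12)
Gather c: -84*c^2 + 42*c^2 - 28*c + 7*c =-42*c^2 - 21*c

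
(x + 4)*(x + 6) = x^2 + 10*x + 24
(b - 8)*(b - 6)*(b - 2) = b^3 - 16*b^2 + 76*b - 96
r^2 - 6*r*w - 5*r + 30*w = (r - 5)*(r - 6*w)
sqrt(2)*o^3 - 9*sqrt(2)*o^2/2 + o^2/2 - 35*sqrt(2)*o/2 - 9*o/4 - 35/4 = (o - 7)*(o + 5/2)*(sqrt(2)*o + 1/2)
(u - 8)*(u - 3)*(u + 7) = u^3 - 4*u^2 - 53*u + 168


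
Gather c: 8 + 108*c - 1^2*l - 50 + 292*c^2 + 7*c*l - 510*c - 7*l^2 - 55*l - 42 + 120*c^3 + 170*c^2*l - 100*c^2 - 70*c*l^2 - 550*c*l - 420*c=120*c^3 + c^2*(170*l + 192) + c*(-70*l^2 - 543*l - 822) - 7*l^2 - 56*l - 84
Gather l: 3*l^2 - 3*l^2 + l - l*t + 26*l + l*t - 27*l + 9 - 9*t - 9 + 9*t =0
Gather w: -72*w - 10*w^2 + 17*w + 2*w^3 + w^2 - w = 2*w^3 - 9*w^2 - 56*w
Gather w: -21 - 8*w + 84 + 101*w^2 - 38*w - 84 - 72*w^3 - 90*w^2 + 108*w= -72*w^3 + 11*w^2 + 62*w - 21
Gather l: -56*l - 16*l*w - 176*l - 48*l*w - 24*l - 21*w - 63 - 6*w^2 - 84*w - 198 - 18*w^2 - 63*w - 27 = l*(-64*w - 256) - 24*w^2 - 168*w - 288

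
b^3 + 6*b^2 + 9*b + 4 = (b + 1)^2*(b + 4)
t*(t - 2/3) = t^2 - 2*t/3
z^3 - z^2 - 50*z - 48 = (z - 8)*(z + 1)*(z + 6)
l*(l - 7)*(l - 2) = l^3 - 9*l^2 + 14*l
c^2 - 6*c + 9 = (c - 3)^2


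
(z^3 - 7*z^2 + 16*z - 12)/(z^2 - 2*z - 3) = (z^2 - 4*z + 4)/(z + 1)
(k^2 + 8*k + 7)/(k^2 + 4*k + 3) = (k + 7)/(k + 3)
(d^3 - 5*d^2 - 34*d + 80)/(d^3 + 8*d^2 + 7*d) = (d^3 - 5*d^2 - 34*d + 80)/(d*(d^2 + 8*d + 7))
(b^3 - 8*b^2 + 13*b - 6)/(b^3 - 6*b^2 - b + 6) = (b - 1)/(b + 1)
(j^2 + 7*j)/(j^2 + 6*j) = (j + 7)/(j + 6)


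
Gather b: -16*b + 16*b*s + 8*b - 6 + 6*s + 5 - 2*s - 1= b*(16*s - 8) + 4*s - 2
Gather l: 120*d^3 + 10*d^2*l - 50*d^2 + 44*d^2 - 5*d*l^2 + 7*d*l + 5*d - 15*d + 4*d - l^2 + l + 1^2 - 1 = 120*d^3 - 6*d^2 - 6*d + l^2*(-5*d - 1) + l*(10*d^2 + 7*d + 1)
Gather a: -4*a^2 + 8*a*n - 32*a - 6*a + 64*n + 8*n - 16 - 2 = -4*a^2 + a*(8*n - 38) + 72*n - 18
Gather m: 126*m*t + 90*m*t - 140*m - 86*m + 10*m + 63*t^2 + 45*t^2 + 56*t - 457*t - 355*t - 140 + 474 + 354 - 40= m*(216*t - 216) + 108*t^2 - 756*t + 648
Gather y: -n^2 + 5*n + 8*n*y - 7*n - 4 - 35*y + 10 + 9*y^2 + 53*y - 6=-n^2 - 2*n + 9*y^2 + y*(8*n + 18)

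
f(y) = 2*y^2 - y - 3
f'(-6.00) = -25.00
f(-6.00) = 75.00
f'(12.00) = 47.00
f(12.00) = 273.00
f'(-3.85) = -16.40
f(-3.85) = 30.50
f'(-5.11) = -21.44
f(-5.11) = 54.33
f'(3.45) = 12.80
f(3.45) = 17.36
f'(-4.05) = -17.20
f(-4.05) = 33.86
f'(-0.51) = -3.04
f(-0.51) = -1.97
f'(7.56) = 29.24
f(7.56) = 103.75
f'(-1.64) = -7.56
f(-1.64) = 4.02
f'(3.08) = 11.32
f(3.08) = 12.89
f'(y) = 4*y - 1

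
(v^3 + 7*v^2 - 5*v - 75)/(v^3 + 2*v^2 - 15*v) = (v + 5)/v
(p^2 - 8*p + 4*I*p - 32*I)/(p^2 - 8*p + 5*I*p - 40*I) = (p + 4*I)/(p + 5*I)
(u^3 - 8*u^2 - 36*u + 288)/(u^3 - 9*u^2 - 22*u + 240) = (u + 6)/(u + 5)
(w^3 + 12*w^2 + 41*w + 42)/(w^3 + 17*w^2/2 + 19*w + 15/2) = 2*(w^2 + 9*w + 14)/(2*w^2 + 11*w + 5)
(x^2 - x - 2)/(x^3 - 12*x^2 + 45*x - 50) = (x + 1)/(x^2 - 10*x + 25)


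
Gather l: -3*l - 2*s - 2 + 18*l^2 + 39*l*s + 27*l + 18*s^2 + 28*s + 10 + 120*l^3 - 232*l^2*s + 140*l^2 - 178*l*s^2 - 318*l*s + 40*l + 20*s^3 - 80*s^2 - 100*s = 120*l^3 + l^2*(158 - 232*s) + l*(-178*s^2 - 279*s + 64) + 20*s^3 - 62*s^2 - 74*s + 8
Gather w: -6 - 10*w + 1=-10*w - 5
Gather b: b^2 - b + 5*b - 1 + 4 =b^2 + 4*b + 3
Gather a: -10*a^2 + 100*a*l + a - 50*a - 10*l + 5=-10*a^2 + a*(100*l - 49) - 10*l + 5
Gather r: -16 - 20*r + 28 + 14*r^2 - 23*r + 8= 14*r^2 - 43*r + 20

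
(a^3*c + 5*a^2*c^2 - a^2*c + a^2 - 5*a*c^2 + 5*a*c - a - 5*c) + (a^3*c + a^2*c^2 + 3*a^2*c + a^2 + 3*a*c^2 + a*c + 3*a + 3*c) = 2*a^3*c + 6*a^2*c^2 + 2*a^2*c + 2*a^2 - 2*a*c^2 + 6*a*c + 2*a - 2*c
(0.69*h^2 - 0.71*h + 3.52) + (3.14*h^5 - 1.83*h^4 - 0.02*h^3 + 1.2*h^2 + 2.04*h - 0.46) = 3.14*h^5 - 1.83*h^4 - 0.02*h^3 + 1.89*h^2 + 1.33*h + 3.06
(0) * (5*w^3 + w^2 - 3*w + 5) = 0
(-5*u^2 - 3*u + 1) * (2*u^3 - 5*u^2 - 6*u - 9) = -10*u^5 + 19*u^4 + 47*u^3 + 58*u^2 + 21*u - 9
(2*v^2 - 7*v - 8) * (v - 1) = 2*v^3 - 9*v^2 - v + 8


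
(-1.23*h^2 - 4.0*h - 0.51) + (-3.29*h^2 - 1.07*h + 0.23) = -4.52*h^2 - 5.07*h - 0.28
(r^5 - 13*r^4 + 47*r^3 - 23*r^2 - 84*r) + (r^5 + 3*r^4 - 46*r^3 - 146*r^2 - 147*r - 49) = 2*r^5 - 10*r^4 + r^3 - 169*r^2 - 231*r - 49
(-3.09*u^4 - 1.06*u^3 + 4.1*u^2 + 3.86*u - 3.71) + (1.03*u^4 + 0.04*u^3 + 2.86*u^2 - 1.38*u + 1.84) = -2.06*u^4 - 1.02*u^3 + 6.96*u^2 + 2.48*u - 1.87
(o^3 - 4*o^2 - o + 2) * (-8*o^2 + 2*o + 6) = -8*o^5 + 34*o^4 + 6*o^3 - 42*o^2 - 2*o + 12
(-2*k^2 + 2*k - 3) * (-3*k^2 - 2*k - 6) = 6*k^4 - 2*k^3 + 17*k^2 - 6*k + 18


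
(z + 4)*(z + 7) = z^2 + 11*z + 28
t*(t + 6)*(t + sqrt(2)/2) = t^3 + sqrt(2)*t^2/2 + 6*t^2 + 3*sqrt(2)*t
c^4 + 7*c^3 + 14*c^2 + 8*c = c*(c + 1)*(c + 2)*(c + 4)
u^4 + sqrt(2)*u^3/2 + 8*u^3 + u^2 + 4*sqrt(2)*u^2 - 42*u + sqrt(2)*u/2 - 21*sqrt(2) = (u - 2)*(u + 3)*(u + 7)*(u + sqrt(2)/2)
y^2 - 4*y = y*(y - 4)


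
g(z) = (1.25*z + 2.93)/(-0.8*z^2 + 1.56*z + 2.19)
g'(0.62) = 0.18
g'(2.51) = 14.30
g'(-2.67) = -0.12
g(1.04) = 1.44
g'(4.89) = 0.52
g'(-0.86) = -77.77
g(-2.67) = 0.05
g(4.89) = -0.97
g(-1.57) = -0.43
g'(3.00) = 194.96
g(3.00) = -20.24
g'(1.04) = 0.47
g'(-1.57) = -1.35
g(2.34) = 4.01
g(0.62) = 1.30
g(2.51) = 5.69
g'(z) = (1.25*z + 2.93)*(1.6*z - 1.56)/(-0.8*z^2 + 1.56*z + 2.19)^2 + 1.25/(-0.8*z^2 + 1.56*z + 2.19) = (1.0*z^2 + 4.688*z - 1.8333)/(0.64*z^4 - 2.496*z^3 - 1.0704*z^2 + 6.8328*z + 4.7961)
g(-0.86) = 7.23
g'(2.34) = 6.86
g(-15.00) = 0.08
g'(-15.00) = 0.00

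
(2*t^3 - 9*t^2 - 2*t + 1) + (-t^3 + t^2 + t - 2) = t^3 - 8*t^2 - t - 1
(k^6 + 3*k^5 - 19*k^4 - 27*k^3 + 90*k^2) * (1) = k^6 + 3*k^5 - 19*k^4 - 27*k^3 + 90*k^2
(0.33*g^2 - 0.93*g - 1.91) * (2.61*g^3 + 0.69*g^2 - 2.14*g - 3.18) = 0.8613*g^5 - 2.1996*g^4 - 6.333*g^3 - 0.3771*g^2 + 7.0448*g + 6.0738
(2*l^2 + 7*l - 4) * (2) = 4*l^2 + 14*l - 8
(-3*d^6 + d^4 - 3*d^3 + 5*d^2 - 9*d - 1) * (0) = 0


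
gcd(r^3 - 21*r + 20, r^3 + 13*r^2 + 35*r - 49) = r - 1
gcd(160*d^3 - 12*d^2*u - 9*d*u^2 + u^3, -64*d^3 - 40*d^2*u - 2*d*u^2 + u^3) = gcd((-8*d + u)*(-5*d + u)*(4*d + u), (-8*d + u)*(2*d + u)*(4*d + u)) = -32*d^2 - 4*d*u + u^2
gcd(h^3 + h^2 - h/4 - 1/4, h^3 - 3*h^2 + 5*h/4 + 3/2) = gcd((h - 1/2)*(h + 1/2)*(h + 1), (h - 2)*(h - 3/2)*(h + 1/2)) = h + 1/2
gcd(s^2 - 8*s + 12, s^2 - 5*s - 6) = s - 6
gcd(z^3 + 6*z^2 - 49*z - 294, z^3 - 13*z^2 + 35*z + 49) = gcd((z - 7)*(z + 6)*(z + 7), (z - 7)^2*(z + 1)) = z - 7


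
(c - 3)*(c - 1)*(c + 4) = c^3 - 13*c + 12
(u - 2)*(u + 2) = u^2 - 4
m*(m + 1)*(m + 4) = m^3 + 5*m^2 + 4*m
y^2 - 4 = (y - 2)*(y + 2)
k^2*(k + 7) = k^3 + 7*k^2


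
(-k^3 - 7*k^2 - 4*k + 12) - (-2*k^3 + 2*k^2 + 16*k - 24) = k^3 - 9*k^2 - 20*k + 36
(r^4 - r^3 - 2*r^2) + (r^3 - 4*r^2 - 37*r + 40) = r^4 - 6*r^2 - 37*r + 40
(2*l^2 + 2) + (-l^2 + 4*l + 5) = l^2 + 4*l + 7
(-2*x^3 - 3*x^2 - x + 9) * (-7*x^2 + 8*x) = 14*x^5 + 5*x^4 - 17*x^3 - 71*x^2 + 72*x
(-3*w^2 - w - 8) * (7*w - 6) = -21*w^3 + 11*w^2 - 50*w + 48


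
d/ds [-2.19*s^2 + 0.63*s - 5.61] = 0.63 - 4.38*s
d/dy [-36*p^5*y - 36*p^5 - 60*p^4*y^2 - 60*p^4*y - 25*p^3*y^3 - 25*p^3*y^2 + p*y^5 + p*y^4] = p*(-36*p^4 - 120*p^3*y - 60*p^3 - 75*p^2*y^2 - 50*p^2*y + 5*y^4 + 4*y^3)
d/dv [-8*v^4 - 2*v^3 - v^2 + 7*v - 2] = -32*v^3 - 6*v^2 - 2*v + 7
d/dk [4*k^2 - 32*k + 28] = 8*k - 32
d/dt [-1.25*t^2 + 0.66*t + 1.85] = 0.66 - 2.5*t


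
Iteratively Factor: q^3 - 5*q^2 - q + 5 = (q - 1)*(q^2 - 4*q - 5) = (q - 5)*(q - 1)*(q + 1)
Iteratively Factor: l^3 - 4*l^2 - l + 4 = (l - 4)*(l^2 - 1) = (l - 4)*(l - 1)*(l + 1)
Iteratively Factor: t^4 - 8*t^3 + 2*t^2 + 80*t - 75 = (t - 5)*(t^3 - 3*t^2 - 13*t + 15) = (t - 5)^2*(t^2 + 2*t - 3) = (t - 5)^2*(t - 1)*(t + 3)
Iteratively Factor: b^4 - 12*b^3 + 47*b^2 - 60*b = (b - 5)*(b^3 - 7*b^2 + 12*b) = b*(b - 5)*(b^2 - 7*b + 12) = b*(b - 5)*(b - 4)*(b - 3)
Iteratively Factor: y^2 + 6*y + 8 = (y + 2)*(y + 4)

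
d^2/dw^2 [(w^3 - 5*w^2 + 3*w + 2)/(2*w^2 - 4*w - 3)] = 2*(-6*w^3 - 30*w^2 + 33*w - 37)/(8*w^6 - 48*w^5 + 60*w^4 + 80*w^3 - 90*w^2 - 108*w - 27)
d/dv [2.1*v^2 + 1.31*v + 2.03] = 4.2*v + 1.31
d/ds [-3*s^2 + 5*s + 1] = 5 - 6*s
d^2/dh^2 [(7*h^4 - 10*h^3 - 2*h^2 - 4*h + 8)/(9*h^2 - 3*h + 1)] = 2*(567*h^6 - 567*h^5 + 378*h^4 - 546*h^3 + 2130*h^2 - 570*h - 14)/(729*h^6 - 729*h^5 + 486*h^4 - 189*h^3 + 54*h^2 - 9*h + 1)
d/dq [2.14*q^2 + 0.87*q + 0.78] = 4.28*q + 0.87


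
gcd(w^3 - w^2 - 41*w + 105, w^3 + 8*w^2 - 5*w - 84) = w^2 + 4*w - 21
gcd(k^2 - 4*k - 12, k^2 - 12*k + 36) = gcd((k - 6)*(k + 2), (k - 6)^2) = k - 6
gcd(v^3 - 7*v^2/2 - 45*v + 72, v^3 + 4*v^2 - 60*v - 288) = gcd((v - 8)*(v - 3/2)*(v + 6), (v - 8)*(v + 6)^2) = v^2 - 2*v - 48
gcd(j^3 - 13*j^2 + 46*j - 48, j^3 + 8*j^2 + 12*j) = 1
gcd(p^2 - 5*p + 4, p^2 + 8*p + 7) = 1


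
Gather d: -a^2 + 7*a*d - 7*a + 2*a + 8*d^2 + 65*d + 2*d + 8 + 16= -a^2 - 5*a + 8*d^2 + d*(7*a + 67) + 24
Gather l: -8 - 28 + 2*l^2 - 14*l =2*l^2 - 14*l - 36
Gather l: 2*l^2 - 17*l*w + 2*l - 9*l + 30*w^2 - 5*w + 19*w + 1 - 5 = 2*l^2 + l*(-17*w - 7) + 30*w^2 + 14*w - 4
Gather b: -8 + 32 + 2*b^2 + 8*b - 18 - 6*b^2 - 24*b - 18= -4*b^2 - 16*b - 12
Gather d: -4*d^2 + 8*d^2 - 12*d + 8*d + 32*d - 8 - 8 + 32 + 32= 4*d^2 + 28*d + 48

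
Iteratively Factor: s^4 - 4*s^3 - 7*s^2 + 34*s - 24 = (s - 4)*(s^3 - 7*s + 6) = (s - 4)*(s + 3)*(s^2 - 3*s + 2) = (s - 4)*(s - 2)*(s + 3)*(s - 1)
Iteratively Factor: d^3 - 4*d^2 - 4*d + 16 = (d - 4)*(d^2 - 4) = (d - 4)*(d + 2)*(d - 2)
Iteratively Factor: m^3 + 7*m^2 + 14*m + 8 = (m + 2)*(m^2 + 5*m + 4) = (m + 1)*(m + 2)*(m + 4)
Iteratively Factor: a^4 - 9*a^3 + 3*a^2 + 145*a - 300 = (a - 5)*(a^3 - 4*a^2 - 17*a + 60) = (a - 5)^2*(a^2 + a - 12) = (a - 5)^2*(a + 4)*(a - 3)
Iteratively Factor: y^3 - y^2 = (y - 1)*(y^2) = y*(y - 1)*(y)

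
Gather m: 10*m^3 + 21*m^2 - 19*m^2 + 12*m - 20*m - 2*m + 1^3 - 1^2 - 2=10*m^3 + 2*m^2 - 10*m - 2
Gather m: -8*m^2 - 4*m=-8*m^2 - 4*m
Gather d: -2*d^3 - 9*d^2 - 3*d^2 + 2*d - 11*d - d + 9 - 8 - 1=-2*d^3 - 12*d^2 - 10*d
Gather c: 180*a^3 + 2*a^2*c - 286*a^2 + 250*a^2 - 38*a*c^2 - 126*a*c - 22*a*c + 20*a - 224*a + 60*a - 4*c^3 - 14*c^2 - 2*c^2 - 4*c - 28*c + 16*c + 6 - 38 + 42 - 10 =180*a^3 - 36*a^2 - 144*a - 4*c^3 + c^2*(-38*a - 16) + c*(2*a^2 - 148*a - 16)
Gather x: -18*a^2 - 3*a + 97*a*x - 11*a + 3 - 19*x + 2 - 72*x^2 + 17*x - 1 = -18*a^2 - 14*a - 72*x^2 + x*(97*a - 2) + 4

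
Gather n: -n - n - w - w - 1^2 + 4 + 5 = -2*n - 2*w + 8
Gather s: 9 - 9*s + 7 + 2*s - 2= 14 - 7*s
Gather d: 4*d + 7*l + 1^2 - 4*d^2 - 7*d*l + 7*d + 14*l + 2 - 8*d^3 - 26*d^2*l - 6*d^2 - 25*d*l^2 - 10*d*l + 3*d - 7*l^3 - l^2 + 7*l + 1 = -8*d^3 + d^2*(-26*l - 10) + d*(-25*l^2 - 17*l + 14) - 7*l^3 - l^2 + 28*l + 4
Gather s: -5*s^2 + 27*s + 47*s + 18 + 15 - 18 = -5*s^2 + 74*s + 15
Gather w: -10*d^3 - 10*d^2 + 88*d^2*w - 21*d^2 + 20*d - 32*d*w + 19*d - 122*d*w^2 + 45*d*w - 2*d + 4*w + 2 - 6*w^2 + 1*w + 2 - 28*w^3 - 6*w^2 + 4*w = -10*d^3 - 31*d^2 + 37*d - 28*w^3 + w^2*(-122*d - 12) + w*(88*d^2 + 13*d + 9) + 4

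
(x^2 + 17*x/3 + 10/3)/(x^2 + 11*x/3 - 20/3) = (3*x + 2)/(3*x - 4)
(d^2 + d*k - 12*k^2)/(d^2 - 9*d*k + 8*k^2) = (d^2 + d*k - 12*k^2)/(d^2 - 9*d*k + 8*k^2)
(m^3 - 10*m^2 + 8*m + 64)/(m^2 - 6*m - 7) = (-m^3 + 10*m^2 - 8*m - 64)/(-m^2 + 6*m + 7)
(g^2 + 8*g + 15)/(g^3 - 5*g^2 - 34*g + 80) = (g + 3)/(g^2 - 10*g + 16)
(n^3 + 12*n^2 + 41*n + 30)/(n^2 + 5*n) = n + 7 + 6/n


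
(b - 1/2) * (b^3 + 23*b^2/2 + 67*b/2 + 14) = b^4 + 11*b^3 + 111*b^2/4 - 11*b/4 - 7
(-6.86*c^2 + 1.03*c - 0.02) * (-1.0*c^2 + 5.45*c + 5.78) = 6.86*c^4 - 38.417*c^3 - 34.0173*c^2 + 5.8444*c - 0.1156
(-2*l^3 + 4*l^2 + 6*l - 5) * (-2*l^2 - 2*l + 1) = 4*l^5 - 4*l^4 - 22*l^3 + 2*l^2 + 16*l - 5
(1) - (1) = 0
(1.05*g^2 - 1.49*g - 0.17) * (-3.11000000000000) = -3.2655*g^2 + 4.6339*g + 0.5287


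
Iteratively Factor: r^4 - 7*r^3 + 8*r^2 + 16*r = (r + 1)*(r^3 - 8*r^2 + 16*r) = (r - 4)*(r + 1)*(r^2 - 4*r) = (r - 4)^2*(r + 1)*(r)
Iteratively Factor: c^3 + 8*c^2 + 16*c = (c + 4)*(c^2 + 4*c) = c*(c + 4)*(c + 4)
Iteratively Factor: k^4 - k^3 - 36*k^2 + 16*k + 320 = (k + 4)*(k^3 - 5*k^2 - 16*k + 80) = (k - 5)*(k + 4)*(k^2 - 16) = (k - 5)*(k + 4)^2*(k - 4)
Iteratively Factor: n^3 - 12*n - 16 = (n + 2)*(n^2 - 2*n - 8) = (n + 2)^2*(n - 4)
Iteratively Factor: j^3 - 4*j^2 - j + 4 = (j - 1)*(j^2 - 3*j - 4) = (j - 4)*(j - 1)*(j + 1)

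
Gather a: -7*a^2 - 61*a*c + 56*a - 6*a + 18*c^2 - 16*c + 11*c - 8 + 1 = -7*a^2 + a*(50 - 61*c) + 18*c^2 - 5*c - 7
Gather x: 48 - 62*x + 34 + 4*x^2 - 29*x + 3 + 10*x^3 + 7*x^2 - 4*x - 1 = 10*x^3 + 11*x^2 - 95*x + 84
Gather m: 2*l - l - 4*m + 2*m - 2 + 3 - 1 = l - 2*m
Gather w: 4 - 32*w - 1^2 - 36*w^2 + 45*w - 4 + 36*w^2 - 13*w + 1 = 0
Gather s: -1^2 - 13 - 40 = -54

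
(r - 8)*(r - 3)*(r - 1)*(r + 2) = r^4 - 10*r^3 + 11*r^2 + 46*r - 48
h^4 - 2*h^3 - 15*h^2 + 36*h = h*(h - 3)^2*(h + 4)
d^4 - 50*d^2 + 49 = (d - 7)*(d - 1)*(d + 1)*(d + 7)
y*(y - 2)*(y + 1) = y^3 - y^2 - 2*y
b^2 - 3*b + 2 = (b - 2)*(b - 1)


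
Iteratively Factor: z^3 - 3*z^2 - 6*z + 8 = (z - 4)*(z^2 + z - 2) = (z - 4)*(z + 2)*(z - 1)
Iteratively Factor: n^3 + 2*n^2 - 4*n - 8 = (n + 2)*(n^2 - 4) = (n - 2)*(n + 2)*(n + 2)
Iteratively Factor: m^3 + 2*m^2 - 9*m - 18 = (m - 3)*(m^2 + 5*m + 6) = (m - 3)*(m + 3)*(m + 2)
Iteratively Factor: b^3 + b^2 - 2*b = (b + 2)*(b^2 - b) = (b - 1)*(b + 2)*(b)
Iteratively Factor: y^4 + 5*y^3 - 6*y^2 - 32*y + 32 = (y - 1)*(y^3 + 6*y^2 - 32) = (y - 1)*(y + 4)*(y^2 + 2*y - 8) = (y - 2)*(y - 1)*(y + 4)*(y + 4)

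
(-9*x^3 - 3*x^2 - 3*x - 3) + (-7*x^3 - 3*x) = -16*x^3 - 3*x^2 - 6*x - 3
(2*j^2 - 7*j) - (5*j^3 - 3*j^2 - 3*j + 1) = -5*j^3 + 5*j^2 - 4*j - 1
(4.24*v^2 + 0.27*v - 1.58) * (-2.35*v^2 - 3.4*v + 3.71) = -9.964*v^4 - 15.0505*v^3 + 18.5254*v^2 + 6.3737*v - 5.8618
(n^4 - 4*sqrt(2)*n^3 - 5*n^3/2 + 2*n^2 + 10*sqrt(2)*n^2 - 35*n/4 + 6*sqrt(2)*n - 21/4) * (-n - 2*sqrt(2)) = -n^5 + 5*n^4/2 + 2*sqrt(2)*n^4 - 5*sqrt(2)*n^3 + 14*n^3 - 125*n^2/4 - 10*sqrt(2)*n^2 - 75*n/4 + 35*sqrt(2)*n/2 + 21*sqrt(2)/2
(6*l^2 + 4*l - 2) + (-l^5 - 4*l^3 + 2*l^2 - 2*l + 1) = -l^5 - 4*l^3 + 8*l^2 + 2*l - 1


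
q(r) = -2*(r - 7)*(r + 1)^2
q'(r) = -2*(r - 7)*(2*r + 2) - 2*(r + 1)^2 = 2*(13 - 3*r)*(r + 1)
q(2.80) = 121.30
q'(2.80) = 34.96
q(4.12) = 150.99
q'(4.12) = 6.55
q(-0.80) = 0.62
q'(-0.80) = 6.16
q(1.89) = 85.36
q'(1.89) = 42.37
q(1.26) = 58.64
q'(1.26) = 41.67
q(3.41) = 139.64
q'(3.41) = 24.43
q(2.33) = 103.57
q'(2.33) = 40.03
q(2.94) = 126.05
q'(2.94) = 32.94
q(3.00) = 128.00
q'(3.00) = 32.00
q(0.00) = 14.00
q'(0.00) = 26.00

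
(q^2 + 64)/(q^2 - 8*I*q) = (q + 8*I)/q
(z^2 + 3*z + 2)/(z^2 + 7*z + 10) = (z + 1)/(z + 5)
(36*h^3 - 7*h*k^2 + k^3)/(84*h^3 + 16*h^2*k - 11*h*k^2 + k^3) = (3*h - k)/(7*h - k)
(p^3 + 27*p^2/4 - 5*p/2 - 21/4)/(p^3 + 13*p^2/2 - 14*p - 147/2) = (4*p^2 - p - 3)/(2*(2*p^2 - p - 21))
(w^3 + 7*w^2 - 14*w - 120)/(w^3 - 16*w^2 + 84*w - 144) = (w^2 + 11*w + 30)/(w^2 - 12*w + 36)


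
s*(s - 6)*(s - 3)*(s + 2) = s^4 - 7*s^3 + 36*s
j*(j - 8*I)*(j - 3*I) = j^3 - 11*I*j^2 - 24*j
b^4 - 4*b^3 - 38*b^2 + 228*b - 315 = (b - 5)*(b - 3)^2*(b + 7)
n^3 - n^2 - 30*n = n*(n - 6)*(n + 5)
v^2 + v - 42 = (v - 6)*(v + 7)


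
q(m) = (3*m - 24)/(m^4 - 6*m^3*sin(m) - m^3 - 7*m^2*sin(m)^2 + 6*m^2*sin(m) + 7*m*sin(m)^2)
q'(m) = (3*m - 24)*(6*m^3*cos(m) - 4*m^3 + 14*m^2*sin(m)*cos(m) + 18*m^2*sin(m) - 6*m^2*cos(m) + 3*m^2 + 14*m*sin(m)^2 - 14*m*sin(m)*cos(m) - 12*m*sin(m) - 7*sin(m)^2)/(m^4 - 6*m^3*sin(m) - m^3 - 7*m^2*sin(m)^2 + 6*m^2*sin(m) + 7*m*sin(m)^2)^2 + 3/(m^4 - 6*m^3*sin(m) - m^3 - 7*m^2*sin(m)^2 + 6*m^2*sin(m) + 7*m*sin(m)^2) = 3*(6*m^4*cos(m) - 3*m^4 + 12*m^3*sin(m) + 7*m^3*sin(2*m) - 54*m^3*cos(m) + 34*m^3 - 150*m^2*sin(m) - 63*m^2*sin(2*m) + 48*m^2*cos(m) - 7*m^2*cos(2*m)/2 - 41*m^2/2 + 96*m*sin(m) + 56*sqrt(2)*m*sin(2*m + pi/4) - 56*m - 28*cos(2*m) + 28)/(m^2*(m - 1)^2*(m - 7*sin(m))^2*(m + sin(m))^2)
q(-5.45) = -0.02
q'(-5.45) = -0.01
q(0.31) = -96.06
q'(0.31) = 786.28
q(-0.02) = 245738.09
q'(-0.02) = 37068261.65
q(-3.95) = -0.06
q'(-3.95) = -0.07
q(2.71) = 5.02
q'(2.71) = 163.26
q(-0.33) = 44.91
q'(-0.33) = 428.39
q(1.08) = 24.04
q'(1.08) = -355.16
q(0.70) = -20.37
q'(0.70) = 14.01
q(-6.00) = -0.02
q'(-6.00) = 0.00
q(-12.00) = 0.00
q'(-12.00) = 0.00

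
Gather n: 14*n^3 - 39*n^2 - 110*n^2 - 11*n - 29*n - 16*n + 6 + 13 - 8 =14*n^3 - 149*n^2 - 56*n + 11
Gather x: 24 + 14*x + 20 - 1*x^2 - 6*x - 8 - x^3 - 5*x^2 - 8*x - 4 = -x^3 - 6*x^2 + 32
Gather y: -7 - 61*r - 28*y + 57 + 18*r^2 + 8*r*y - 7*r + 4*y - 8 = 18*r^2 - 68*r + y*(8*r - 24) + 42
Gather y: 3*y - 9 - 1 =3*y - 10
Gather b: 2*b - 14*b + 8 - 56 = -12*b - 48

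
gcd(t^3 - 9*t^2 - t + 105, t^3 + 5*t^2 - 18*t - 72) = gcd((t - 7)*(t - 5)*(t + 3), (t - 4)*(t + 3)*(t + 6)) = t + 3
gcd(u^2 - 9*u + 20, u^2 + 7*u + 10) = 1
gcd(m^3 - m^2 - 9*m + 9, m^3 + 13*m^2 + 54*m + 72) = m + 3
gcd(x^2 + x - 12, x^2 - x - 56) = 1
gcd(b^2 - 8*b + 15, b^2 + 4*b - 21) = b - 3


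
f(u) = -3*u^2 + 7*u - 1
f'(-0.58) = 10.48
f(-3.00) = -49.00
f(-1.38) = -16.37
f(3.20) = -9.32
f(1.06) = 3.05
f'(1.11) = 0.34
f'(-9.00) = 61.00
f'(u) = 7 - 6*u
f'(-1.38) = 15.28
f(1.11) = 3.07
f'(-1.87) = 18.22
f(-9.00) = -307.00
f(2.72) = -4.16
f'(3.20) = -12.20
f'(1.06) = 0.64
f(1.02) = 3.02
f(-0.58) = -6.07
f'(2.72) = -9.32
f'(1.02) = 0.88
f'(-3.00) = 25.00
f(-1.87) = -24.58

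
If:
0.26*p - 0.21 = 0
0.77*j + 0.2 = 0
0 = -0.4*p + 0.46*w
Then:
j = -0.26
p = 0.81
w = 0.70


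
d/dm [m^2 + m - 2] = 2*m + 1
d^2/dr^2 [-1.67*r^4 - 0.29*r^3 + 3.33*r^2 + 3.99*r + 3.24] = -20.04*r^2 - 1.74*r + 6.66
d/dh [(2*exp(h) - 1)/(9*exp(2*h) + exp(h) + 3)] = (-(2*exp(h) - 1)*(18*exp(h) + 1) + 18*exp(2*h) + 2*exp(h) + 6)*exp(h)/(9*exp(2*h) + exp(h) + 3)^2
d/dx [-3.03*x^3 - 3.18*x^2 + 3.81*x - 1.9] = -9.09*x^2 - 6.36*x + 3.81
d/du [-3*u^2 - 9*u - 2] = -6*u - 9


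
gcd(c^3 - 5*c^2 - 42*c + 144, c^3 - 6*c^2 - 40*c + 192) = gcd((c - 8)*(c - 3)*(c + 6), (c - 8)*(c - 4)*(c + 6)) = c^2 - 2*c - 48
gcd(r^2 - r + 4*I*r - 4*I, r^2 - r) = r - 1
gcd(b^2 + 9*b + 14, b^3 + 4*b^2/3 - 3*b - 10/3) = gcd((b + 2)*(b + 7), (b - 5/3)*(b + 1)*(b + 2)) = b + 2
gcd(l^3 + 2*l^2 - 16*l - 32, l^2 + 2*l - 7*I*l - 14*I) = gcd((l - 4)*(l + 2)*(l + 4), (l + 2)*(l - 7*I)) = l + 2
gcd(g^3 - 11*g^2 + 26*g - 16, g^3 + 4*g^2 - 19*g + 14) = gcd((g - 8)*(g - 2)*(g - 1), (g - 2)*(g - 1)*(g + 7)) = g^2 - 3*g + 2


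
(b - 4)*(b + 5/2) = b^2 - 3*b/2 - 10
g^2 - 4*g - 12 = (g - 6)*(g + 2)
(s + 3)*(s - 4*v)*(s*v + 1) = s^3*v - 4*s^2*v^2 + 3*s^2*v + s^2 - 12*s*v^2 - 4*s*v + 3*s - 12*v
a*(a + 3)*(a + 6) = a^3 + 9*a^2 + 18*a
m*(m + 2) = m^2 + 2*m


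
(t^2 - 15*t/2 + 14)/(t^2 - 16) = (t - 7/2)/(t + 4)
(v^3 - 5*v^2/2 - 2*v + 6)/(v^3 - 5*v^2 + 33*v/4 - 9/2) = 2*(2*v^2 - v - 6)/(4*v^2 - 12*v + 9)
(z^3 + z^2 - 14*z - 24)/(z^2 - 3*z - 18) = (z^2 - 2*z - 8)/(z - 6)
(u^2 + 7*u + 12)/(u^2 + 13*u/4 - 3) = 4*(u + 3)/(4*u - 3)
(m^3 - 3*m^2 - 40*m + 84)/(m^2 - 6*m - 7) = (m^2 + 4*m - 12)/(m + 1)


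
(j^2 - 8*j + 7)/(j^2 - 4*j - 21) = (j - 1)/(j + 3)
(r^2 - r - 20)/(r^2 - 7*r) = (r^2 - r - 20)/(r*(r - 7))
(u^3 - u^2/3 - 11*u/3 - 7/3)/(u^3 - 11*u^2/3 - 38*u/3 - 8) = (3*u^2 - 4*u - 7)/(3*u^2 - 14*u - 24)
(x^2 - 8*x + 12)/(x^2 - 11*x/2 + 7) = 2*(x - 6)/(2*x - 7)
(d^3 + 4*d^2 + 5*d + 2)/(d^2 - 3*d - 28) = (d^3 + 4*d^2 + 5*d + 2)/(d^2 - 3*d - 28)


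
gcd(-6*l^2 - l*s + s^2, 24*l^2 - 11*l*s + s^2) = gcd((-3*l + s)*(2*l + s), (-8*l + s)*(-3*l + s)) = -3*l + s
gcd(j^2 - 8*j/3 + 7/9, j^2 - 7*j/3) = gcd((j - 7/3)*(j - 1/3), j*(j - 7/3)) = j - 7/3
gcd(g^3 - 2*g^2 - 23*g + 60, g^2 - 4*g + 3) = g - 3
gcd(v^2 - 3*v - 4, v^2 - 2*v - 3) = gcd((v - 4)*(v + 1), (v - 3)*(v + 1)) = v + 1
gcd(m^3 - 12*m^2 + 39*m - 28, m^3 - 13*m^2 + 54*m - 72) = m - 4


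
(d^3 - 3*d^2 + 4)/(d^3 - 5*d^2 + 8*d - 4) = (d + 1)/(d - 1)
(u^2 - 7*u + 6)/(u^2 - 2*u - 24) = (u - 1)/(u + 4)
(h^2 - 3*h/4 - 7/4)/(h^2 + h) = (h - 7/4)/h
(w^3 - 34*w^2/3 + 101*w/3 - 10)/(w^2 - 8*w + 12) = (3*w^2 - 16*w + 5)/(3*(w - 2))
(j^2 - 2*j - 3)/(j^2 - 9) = (j + 1)/(j + 3)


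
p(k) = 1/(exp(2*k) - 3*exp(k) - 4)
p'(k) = (-2*exp(2*k) + 3*exp(k))/(exp(2*k) - 3*exp(k) - 4)^2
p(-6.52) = -0.25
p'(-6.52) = 0.00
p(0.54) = -0.16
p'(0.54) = -0.02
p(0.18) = -0.16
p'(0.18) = 0.02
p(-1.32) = -0.21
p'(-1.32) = 0.03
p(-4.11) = -0.25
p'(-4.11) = 0.00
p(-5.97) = -0.25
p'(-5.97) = 0.00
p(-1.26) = -0.21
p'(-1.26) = 0.03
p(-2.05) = -0.23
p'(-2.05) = 0.02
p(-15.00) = -0.25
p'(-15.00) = 0.00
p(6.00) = 0.00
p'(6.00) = 0.00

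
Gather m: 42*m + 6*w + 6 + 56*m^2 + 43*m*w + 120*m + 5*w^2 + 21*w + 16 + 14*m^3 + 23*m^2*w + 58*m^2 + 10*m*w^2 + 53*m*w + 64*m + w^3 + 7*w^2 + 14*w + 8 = 14*m^3 + m^2*(23*w + 114) + m*(10*w^2 + 96*w + 226) + w^3 + 12*w^2 + 41*w + 30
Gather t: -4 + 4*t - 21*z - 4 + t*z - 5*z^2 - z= t*(z + 4) - 5*z^2 - 22*z - 8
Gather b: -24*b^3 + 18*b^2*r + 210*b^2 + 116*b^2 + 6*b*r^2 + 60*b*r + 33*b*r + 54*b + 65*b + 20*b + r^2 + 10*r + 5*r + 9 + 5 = -24*b^3 + b^2*(18*r + 326) + b*(6*r^2 + 93*r + 139) + r^2 + 15*r + 14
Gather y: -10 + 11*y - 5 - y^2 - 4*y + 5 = -y^2 + 7*y - 10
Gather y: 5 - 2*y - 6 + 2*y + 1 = 0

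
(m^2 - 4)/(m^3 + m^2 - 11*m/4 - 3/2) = 4*(m - 2)/(4*m^2 - 4*m - 3)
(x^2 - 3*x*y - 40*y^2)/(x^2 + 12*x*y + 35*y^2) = (x - 8*y)/(x + 7*y)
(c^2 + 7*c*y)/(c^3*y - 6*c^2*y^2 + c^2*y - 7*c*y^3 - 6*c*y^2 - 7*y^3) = c*(-c - 7*y)/(y*(-c^3 + 6*c^2*y - c^2 + 7*c*y^2 + 6*c*y + 7*y^2))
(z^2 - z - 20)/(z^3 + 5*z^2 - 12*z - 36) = (z^2 - z - 20)/(z^3 + 5*z^2 - 12*z - 36)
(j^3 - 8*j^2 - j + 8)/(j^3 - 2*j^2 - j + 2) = (j - 8)/(j - 2)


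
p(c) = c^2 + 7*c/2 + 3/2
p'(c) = 2*c + 7/2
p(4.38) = 36.01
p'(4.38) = 12.26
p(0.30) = 2.64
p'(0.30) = 4.10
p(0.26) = 2.48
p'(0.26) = 4.02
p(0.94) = 5.67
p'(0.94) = 5.38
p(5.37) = 49.13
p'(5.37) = 14.24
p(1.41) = 8.42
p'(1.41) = 6.32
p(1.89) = 11.69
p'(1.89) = 7.28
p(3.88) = 30.13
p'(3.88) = 11.26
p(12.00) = 187.50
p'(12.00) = 27.50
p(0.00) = 1.50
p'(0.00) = 3.50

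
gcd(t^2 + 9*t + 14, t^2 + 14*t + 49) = t + 7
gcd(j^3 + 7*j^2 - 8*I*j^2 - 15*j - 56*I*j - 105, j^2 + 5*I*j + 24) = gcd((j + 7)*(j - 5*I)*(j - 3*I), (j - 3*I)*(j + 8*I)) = j - 3*I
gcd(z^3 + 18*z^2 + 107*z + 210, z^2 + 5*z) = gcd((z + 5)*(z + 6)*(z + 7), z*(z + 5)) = z + 5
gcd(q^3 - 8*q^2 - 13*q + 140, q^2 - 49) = q - 7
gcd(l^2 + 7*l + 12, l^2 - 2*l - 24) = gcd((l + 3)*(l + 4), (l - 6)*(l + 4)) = l + 4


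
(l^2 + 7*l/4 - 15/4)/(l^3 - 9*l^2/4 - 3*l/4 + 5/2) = (l + 3)/(l^2 - l - 2)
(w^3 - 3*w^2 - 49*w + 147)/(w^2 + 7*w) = w - 10 + 21/w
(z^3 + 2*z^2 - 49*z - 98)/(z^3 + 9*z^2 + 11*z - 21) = (z^2 - 5*z - 14)/(z^2 + 2*z - 3)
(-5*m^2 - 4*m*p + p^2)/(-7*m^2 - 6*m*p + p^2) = (-5*m + p)/(-7*m + p)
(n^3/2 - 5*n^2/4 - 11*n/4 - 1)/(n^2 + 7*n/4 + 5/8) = 2*(n^2 - 3*n - 4)/(4*n + 5)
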